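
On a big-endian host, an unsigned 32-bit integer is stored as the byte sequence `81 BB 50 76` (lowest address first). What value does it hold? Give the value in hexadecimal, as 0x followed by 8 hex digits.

0x81BB5076

In big-endian order the high byte comes first in memory.
The bytes are already most-significant first: 0x81BB5076.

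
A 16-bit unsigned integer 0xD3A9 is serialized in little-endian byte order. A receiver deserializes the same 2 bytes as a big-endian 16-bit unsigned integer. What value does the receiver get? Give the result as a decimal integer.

Stored little-endian, the bytes at ascending addresses are A9 D3.
Read back as big-endian, the last byte is least significant, giving 0xA9D3.
0xA9D3 = 43475.

43475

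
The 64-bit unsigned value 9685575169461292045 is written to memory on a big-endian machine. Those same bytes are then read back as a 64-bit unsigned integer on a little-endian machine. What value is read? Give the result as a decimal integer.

976179259440851590

9685575169461292045 in 64-bit hexadecimal is 0x866A134CDD158C0D.
Stored big-endian, the bytes at ascending addresses are 86 6A 13 4C DD 15 8C 0D.
Read back as little-endian, the first byte is least significant, giving 0x0D8C15DD4C136A86.
0x0D8C15DD4C136A86 = 976179259440851590.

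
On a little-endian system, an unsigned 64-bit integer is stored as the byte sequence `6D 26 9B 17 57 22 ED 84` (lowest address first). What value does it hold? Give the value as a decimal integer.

9578349739940456045

Little-endian stores the least-significant byte at the lowest address.
Reassemble most-significant byte first: 84 ED 22 57 17 9B 26 6D → 0x84ED2257179B266D.
0x84ED2257179B266D = 9578349739940456045.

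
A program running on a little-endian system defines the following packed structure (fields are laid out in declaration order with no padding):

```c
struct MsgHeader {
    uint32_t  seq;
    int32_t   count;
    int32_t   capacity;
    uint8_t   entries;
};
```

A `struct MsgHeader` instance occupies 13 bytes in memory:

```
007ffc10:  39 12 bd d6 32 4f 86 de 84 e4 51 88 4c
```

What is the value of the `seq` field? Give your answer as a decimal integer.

`seq` is the first field, at byte offset 0, occupying 4 bytes.
Bytes at offsets 0..3: 39 12 BD D6.
In little-endian order the low byte comes first in memory.
Reassemble most-significant byte first: D6 BD 12 39 → 0xD6BD1239.
0xD6BD1239 = 3602715193.

3602715193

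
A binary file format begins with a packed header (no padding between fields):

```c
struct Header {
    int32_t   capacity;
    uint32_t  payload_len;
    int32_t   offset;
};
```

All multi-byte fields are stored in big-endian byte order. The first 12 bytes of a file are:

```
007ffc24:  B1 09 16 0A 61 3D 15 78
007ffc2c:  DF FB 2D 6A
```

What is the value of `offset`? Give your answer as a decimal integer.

-537186966

`offset` follows `capacity` (4 B), `payload_len` (4 B), so it starts at offset 4 + 4 = 8 and occupies 4 bytes.
Bytes at offsets 8..11: DF FB 2D 6A.
Big-endian stores the most-significant byte at the lowest address.
The bytes are already most-significant first: 0xDFFB2D6A.
Top bit is set, so as a signed 32-bit value this is 0xDFFB2D6A − 2^32 = -537186966.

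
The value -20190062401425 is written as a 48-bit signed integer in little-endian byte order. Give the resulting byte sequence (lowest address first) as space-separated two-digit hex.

Two's complement of -20190062401425 in 48 bits: 20190062401425 = 0x125CDD7F5791; invert → 0xEDA32280A86E; add 1 → 0xEDA32280A86F.
Split into bytes (most-significant first): ED A3 22 80 A8 6F.
In little-endian order the low byte comes first in memory.
So at ascending addresses the bytes are 6F A8 80 22 A3 ED.

6F A8 80 22 A3 ED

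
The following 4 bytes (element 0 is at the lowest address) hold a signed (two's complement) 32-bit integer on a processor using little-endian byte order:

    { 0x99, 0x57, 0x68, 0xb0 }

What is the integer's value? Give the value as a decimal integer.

-1335339111

Little-endian: lowest address holds the least-significant byte.
Reassemble most-significant byte first: B0 68 57 99 → 0xB0685799.
Top bit is set, so as a signed 32-bit value this is 0xB0685799 − 2^32 = -1335339111.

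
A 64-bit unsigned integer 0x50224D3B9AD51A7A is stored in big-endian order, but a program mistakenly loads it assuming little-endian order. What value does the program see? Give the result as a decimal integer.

8798579680418275920

Stored big-endian, the bytes at ascending addresses are 50 22 4D 3B 9A D5 1A 7A.
Read back as little-endian, the first byte is least significant, giving 0x7A1AD59A3B4D2250.
0x7A1AD59A3B4D2250 = 8798579680418275920.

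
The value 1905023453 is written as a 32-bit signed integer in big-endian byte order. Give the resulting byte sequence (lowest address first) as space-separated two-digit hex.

1905023453 in hexadecimal, padded to 32 bits, is 0x718C59DD.
Split into bytes (most-significant first): 71 8C 59 DD.
Big-endian: lowest address holds the most-significant byte.
So the memory order matches the most-significant-first order: 71 8C 59 DD.

71 8C 59 DD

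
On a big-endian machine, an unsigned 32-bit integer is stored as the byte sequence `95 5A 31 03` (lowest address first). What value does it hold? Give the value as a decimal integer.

2505715971

Big-endian: lowest address holds the most-significant byte.
The bytes are already most-significant first: 0x955A3103.
0x955A3103 = 2505715971.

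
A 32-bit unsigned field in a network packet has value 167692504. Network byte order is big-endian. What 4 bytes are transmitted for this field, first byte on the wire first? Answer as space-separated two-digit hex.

09 FE C8 D8

167692504 in hexadecimal, padded to 32 bits, is 0x09FEC8D8.
Split into bytes (most-significant first): 09 FE C8 D8.
Big-endian: lowest address holds the most-significant byte.
So the memory order matches the most-significant-first order: 09 FE C8 D8.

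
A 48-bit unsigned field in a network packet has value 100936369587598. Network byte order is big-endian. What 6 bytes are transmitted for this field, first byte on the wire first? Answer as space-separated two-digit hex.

100936369587598 in hexadecimal, padded to 48 bits, is 0x5BCD1474458E.
Split into bytes (most-significant first): 5B CD 14 74 45 8E.
Big-endian stores the most-significant byte at the lowest address.
So the memory order matches the most-significant-first order: 5B CD 14 74 45 8E.

5B CD 14 74 45 8E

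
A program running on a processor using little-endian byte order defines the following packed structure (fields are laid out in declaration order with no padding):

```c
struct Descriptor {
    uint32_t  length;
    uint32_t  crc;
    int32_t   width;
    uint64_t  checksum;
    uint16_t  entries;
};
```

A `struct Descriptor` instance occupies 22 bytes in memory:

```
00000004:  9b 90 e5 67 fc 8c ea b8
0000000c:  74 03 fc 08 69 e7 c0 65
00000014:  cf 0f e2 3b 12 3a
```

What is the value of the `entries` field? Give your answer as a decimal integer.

`entries` follows `length` (4 B), `crc` (4 B), `width` (4 B), `checksum` (8 B), so it starts at offset 4 + 4 + 4 + 8 = 20 and occupies 2 bytes.
Bytes at offsets 20..21: 12 3A.
Little-endian stores the least-significant byte at the lowest address.
Reassemble most-significant byte first: 3A 12 → 0x3A12.
0x3A12 = 14866.

14866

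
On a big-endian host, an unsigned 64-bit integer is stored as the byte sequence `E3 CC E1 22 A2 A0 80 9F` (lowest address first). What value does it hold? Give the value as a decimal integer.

Big-endian stores the most-significant byte at the lowest address.
The bytes are already most-significant first: 0xE3CCE122A2A0809F.
0xE3CCE122A2A0809F = 16414742280732180639.

16414742280732180639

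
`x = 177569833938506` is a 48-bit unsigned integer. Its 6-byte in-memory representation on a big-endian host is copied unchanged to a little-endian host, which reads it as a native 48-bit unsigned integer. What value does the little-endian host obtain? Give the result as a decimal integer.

177569833938506 in 48-bit hexadecimal is 0xA17FB2DFEE4A.
Stored big-endian, the bytes at ascending addresses are A1 7F B2 DF EE 4A.
Read back as little-endian, the first byte is least significant, giving 0x4AEEDFB27FA1.
0x4AEEDFB27FA1 = 82389815689121.

82389815689121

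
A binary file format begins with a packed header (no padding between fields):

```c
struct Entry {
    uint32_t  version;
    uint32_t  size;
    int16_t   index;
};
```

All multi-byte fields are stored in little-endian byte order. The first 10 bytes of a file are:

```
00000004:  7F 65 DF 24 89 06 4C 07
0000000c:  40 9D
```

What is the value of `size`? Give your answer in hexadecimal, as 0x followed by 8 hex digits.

`size` follows `version` (4 bytes), so it starts at byte offset 4 and occupies 4 bytes.
Bytes at offsets 4..7: 89 06 4C 07.
Little-endian stores the least-significant byte at the lowest address.
Reassemble most-significant byte first: 07 4C 06 89 → 0x074C0689.

0x074C0689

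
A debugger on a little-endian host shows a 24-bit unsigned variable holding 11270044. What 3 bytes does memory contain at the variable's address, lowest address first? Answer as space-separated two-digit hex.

9C F7 AB

11270044 in hexadecimal, padded to 24 bits, is 0xABF79C.
Split into bytes (most-significant first): AB F7 9C.
Little-endian: lowest address holds the least-significant byte.
So at ascending addresses the bytes are 9C F7 AB.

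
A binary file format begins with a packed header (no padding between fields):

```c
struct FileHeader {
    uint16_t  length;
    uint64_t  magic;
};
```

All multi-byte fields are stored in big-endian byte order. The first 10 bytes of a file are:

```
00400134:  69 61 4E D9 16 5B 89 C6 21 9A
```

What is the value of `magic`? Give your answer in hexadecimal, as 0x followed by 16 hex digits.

`magic` follows `length` (2 bytes), so it starts at byte offset 2 and occupies 8 bytes.
Bytes at offsets 2..9: 4E D9 16 5B 89 C6 21 9A.
Big-endian: lowest address holds the most-significant byte.
The bytes are already most-significant first: 0x4ED9165B89C6219A.

0x4ED9165B89C6219A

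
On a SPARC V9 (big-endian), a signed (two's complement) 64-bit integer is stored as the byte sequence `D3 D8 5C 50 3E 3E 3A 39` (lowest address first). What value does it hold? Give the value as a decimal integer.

-3181691637025850823

Big-endian: lowest address holds the most-significant byte.
The bytes are already most-significant first: 0xD3D85C503E3E3A39.
Top bit is set, so as a signed 64-bit value this is 0xD3D85C503E3E3A39 − 2^64 = -3181691637025850823.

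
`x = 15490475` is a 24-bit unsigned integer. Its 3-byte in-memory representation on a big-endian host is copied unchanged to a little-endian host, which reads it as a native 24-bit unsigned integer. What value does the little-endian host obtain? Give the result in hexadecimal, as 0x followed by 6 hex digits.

15490475 in 24-bit hexadecimal is 0xEC5DAB.
Stored big-endian, the bytes at ascending addresses are EC 5D AB.
Read back as little-endian, the first byte is least significant, giving 0xAB5DEC.

0xAB5DEC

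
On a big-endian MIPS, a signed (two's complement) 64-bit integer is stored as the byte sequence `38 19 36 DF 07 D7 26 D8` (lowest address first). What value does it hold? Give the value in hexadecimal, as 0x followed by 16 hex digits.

In big-endian order the high byte comes first in memory.
The bytes are already most-significant first: 0x381936DF07D726D8.

0x381936DF07D726D8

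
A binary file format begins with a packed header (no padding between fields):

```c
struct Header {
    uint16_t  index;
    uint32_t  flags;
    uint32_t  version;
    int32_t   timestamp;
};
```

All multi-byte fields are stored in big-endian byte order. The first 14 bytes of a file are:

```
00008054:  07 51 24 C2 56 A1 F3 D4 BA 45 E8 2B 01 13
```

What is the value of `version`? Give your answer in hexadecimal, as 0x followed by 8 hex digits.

0xF3D4BA45

`version` follows `index` (2 B), `flags` (4 B), so it starts at offset 2 + 4 = 6 and occupies 4 bytes.
Bytes at offsets 6..9: F3 D4 BA 45.
Big-endian: lowest address holds the most-significant byte.
The bytes are already most-significant first: 0xF3D4BA45.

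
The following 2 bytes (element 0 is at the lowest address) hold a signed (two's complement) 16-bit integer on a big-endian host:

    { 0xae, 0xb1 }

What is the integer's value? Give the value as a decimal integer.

-20815

Big-endian: lowest address holds the most-significant byte.
The bytes are already most-significant first: 0xAEB1.
Top bit is set, so as a signed 16-bit value this is 0xAEB1 − 2^16 = -20815.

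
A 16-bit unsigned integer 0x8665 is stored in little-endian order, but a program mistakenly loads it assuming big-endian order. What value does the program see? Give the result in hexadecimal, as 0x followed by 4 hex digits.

Stored little-endian, the bytes at ascending addresses are 65 86.
Read back as big-endian, the last byte is least significant, giving 0x6586.

0x6586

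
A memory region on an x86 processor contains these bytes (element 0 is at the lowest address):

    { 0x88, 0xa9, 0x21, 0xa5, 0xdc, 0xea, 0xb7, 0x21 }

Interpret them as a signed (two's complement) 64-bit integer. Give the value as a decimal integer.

In little-endian order the low byte comes first in memory.
Reassemble most-significant byte first: 21 B7 EA DC A5 21 A9 88 → 0x21B7EADCA521A988.
0x21B7EADCA521A988 = 2429668757373823368.

2429668757373823368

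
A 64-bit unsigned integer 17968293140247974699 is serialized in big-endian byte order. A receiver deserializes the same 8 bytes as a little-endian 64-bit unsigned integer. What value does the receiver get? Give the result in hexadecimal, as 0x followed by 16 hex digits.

17968293140247974699 in 64-bit hexadecimal is 0xF95C33693491932B.
Stored big-endian, the bytes at ascending addresses are F9 5C 33 69 34 91 93 2B.
Read back as little-endian, the first byte is least significant, giving 0x2B93913469335CF9.

0x2B93913469335CF9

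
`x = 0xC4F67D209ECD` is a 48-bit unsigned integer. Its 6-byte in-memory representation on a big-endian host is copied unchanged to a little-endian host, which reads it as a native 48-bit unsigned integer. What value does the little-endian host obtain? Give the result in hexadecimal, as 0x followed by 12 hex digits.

0xCD9E207DF6C4

Stored big-endian, the bytes at ascending addresses are C4 F6 7D 20 9E CD.
Read back as little-endian, the first byte is least significant, giving 0xCD9E207DF6C4.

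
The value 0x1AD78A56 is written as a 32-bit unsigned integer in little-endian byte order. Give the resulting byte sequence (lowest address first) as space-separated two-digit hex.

56 8A D7 1A

Split into bytes (most-significant first): 1A D7 8A 56.
Little-endian: lowest address holds the least-significant byte.
So at ascending addresses the bytes are 56 8A D7 1A.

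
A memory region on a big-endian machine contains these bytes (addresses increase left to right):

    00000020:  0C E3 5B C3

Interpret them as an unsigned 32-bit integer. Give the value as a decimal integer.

Big-endian: lowest address holds the most-significant byte.
The bytes are already most-significant first: 0x0CE35BC3.
0x0CE35BC3 = 216226755.

216226755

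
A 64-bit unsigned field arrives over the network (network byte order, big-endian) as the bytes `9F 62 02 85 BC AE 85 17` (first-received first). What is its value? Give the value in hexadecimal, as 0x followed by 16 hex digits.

In big-endian order the high byte comes first in memory.
The bytes are already most-significant first: 0x9F620285BCAE8517.

0x9F620285BCAE8517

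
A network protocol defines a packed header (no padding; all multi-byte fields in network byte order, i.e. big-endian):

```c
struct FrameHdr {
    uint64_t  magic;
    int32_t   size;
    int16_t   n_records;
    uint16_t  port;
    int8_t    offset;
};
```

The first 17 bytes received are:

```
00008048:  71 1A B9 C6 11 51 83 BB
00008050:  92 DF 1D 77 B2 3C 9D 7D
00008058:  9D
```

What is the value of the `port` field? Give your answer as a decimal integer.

`port` follows `magic` (8 B), `size` (4 B), `n_records` (2 B), so it starts at offset 8 + 4 + 2 = 14 and occupies 2 bytes.
Bytes at offsets 14..15: 9D 7D.
Big-endian stores the most-significant byte at the lowest address.
The bytes are already most-significant first: 0x9D7D.
0x9D7D = 40317.

40317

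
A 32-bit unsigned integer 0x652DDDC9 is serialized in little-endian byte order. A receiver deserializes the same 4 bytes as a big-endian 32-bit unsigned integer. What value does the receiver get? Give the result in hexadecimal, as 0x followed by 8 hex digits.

0xC9DD2D65

Stored little-endian, the bytes at ascending addresses are C9 DD 2D 65.
Read back as big-endian, the last byte is least significant, giving 0xC9DD2D65.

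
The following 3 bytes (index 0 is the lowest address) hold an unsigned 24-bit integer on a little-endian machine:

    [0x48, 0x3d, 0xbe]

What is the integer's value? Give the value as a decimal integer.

In little-endian order the low byte comes first in memory.
Reassemble most-significant byte first: BE 3D 48 → 0xBE3D48.
0xBE3D48 = 12467528.

12467528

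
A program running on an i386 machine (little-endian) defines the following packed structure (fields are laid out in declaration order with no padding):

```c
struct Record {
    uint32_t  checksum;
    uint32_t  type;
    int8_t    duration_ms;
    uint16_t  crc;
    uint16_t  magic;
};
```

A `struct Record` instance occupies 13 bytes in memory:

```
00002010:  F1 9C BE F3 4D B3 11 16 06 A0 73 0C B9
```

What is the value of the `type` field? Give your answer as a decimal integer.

`type` follows `checksum` (4 bytes), so it starts at byte offset 4 and occupies 4 bytes.
Bytes at offsets 4..7: 4D B3 11 16.
Little-endian stores the least-significant byte at the lowest address.
Reassemble most-significant byte first: 16 11 B3 4D → 0x1611B34D.
0x1611B34D = 370258765.

370258765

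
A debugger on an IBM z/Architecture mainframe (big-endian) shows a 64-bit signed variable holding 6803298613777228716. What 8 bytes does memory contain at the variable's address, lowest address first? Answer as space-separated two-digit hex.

5E 6A 2C 0B 37 19 63 AC

6803298613777228716 in hexadecimal, padded to 64 bits, is 0x5E6A2C0B371963AC.
Split into bytes (most-significant first): 5E 6A 2C 0B 37 19 63 AC.
Big-endian stores the most-significant byte at the lowest address.
So the memory order matches the most-significant-first order: 5E 6A 2C 0B 37 19 63 AC.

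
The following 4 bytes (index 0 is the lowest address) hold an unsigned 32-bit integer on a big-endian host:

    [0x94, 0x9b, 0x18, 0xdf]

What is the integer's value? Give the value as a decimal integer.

In big-endian order the high byte comes first in memory.
The bytes are already most-significant first: 0x949B18DF.
0x949B18DF = 2493192415.

2493192415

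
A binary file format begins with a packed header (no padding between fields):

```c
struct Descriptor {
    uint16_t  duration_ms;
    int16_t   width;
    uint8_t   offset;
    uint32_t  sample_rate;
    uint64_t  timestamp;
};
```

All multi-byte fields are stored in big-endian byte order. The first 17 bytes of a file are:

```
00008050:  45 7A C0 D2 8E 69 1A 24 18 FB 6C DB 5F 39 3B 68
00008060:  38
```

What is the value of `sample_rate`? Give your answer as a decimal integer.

`sample_rate` follows `duration_ms` (2 B), `width` (2 B), `offset` (1 B), so it starts at offset 2 + 2 + 1 = 5 and occupies 4 bytes.
Bytes at offsets 5..8: 69 1A 24 18.
In big-endian order the high byte comes first in memory.
The bytes are already most-significant first: 0x691A2418.
0x691A2418 = 1763320856.

1763320856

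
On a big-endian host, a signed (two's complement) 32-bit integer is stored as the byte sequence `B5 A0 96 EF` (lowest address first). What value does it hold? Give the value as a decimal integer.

-1247766801

In big-endian order the high byte comes first in memory.
The bytes are already most-significant first: 0xB5A096EF.
Top bit is set, so as a signed 32-bit value this is 0xB5A096EF − 2^32 = -1247766801.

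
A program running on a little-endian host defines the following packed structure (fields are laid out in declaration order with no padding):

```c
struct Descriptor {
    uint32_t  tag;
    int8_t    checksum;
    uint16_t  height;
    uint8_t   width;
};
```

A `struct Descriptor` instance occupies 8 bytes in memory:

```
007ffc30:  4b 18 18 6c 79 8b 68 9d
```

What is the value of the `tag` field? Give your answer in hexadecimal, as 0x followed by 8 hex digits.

`tag` is the first field, at byte offset 0, occupying 4 bytes.
Bytes at offsets 0..3: 4B 18 18 6C.
Little-endian: lowest address holds the least-significant byte.
Reassemble most-significant byte first: 6C 18 18 4B → 0x6C18184B.

0x6C18184B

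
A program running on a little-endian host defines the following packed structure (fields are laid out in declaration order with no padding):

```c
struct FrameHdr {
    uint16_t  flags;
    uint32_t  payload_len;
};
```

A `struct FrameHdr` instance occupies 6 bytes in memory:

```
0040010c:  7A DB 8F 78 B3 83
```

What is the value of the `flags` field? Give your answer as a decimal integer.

56186

`flags` is the first field, at byte offset 0, occupying 2 bytes.
Bytes at offsets 0..1: 7A DB.
In little-endian order the low byte comes first in memory.
Reassemble most-significant byte first: DB 7A → 0xDB7A.
0xDB7A = 56186.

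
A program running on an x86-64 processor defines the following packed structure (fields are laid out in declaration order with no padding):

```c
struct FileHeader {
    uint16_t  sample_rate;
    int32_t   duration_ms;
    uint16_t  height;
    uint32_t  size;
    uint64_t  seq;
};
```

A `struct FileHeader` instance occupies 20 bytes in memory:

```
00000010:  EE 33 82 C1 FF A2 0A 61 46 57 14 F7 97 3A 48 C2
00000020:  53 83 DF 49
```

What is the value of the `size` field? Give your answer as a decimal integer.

`size` follows `sample_rate` (2 B), `duration_ms` (4 B), `height` (2 B), so it starts at offset 2 + 4 + 2 = 8 and occupies 4 bytes.
Bytes at offsets 8..11: 46 57 14 F7.
Little-endian: lowest address holds the least-significant byte.
Reassemble most-significant byte first: F7 14 57 46 → 0xF7145746.
0xF7145746 = 4145305414.

4145305414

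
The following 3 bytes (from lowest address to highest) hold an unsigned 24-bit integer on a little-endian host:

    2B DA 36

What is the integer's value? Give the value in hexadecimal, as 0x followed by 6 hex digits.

Little-endian stores the least-significant byte at the lowest address.
Reassemble most-significant byte first: 36 DA 2B → 0x36DA2B.

0x36DA2B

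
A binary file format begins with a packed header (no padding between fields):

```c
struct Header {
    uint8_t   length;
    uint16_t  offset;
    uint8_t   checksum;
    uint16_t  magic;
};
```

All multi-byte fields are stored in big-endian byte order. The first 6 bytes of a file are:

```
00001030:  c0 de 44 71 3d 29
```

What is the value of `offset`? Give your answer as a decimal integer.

`offset` follows `length` (1 byte), so it starts at byte offset 1 and occupies 2 bytes.
Bytes at offsets 1..2: DE 44.
Big-endian: lowest address holds the most-significant byte.
The bytes are already most-significant first: 0xDE44.
0xDE44 = 56900.

56900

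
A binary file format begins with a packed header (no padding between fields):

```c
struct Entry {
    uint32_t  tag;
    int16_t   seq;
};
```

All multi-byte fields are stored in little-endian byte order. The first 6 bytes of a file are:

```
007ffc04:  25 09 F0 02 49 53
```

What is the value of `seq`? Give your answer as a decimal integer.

`seq` follows `tag` (4 bytes), so it starts at byte offset 4 and occupies 2 bytes.
Bytes at offsets 4..5: 49 53.
In little-endian order the low byte comes first in memory.
Reassemble most-significant byte first: 53 49 → 0x5349.
0x5349 = 21321.

21321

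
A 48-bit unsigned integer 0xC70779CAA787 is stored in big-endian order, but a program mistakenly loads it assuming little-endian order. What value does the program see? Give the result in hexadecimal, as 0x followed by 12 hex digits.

Stored big-endian, the bytes at ascending addresses are C7 07 79 CA A7 87.
Read back as little-endian, the first byte is least significant, giving 0x87A7CA7907C7.

0x87A7CA7907C7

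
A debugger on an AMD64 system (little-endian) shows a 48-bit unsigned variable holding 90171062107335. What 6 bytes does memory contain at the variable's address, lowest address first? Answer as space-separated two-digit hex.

90171062107335 in hexadecimal, padded to 48 bits, is 0x520296203CC7.
Split into bytes (most-significant first): 52 02 96 20 3C C7.
In little-endian order the low byte comes first in memory.
So at ascending addresses the bytes are C7 3C 20 96 02 52.

C7 3C 20 96 02 52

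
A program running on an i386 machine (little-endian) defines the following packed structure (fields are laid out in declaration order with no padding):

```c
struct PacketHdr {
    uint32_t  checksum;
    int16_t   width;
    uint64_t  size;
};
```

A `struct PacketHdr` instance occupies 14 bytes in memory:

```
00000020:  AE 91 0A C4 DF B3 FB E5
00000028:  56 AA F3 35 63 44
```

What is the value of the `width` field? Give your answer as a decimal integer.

`width` follows `checksum` (4 bytes), so it starts at byte offset 4 and occupies 2 bytes.
Bytes at offsets 4..5: DF B3.
Little-endian stores the least-significant byte at the lowest address.
Reassemble most-significant byte first: B3 DF → 0xB3DF.
Top bit is set, so as a signed 16-bit value this is 0xB3DF − 2^16 = -19489.

-19489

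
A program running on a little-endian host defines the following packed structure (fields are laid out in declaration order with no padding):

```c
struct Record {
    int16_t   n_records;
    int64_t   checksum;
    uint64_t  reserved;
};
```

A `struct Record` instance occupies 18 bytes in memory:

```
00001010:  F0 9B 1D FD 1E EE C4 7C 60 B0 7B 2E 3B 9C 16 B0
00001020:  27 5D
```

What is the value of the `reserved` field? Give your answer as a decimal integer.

6712527380775906939

`reserved` follows `n_records` (2 B), `checksum` (8 B), so it starts at offset 2 + 8 = 10 and occupies 8 bytes.
Bytes at offsets 10..17: 7B 2E 3B 9C 16 B0 27 5D.
In little-endian order the low byte comes first in memory.
Reassemble most-significant byte first: 5D 27 B0 16 9C 3B 2E 7B → 0x5D27B0169C3B2E7B.
0x5D27B0169C3B2E7B = 6712527380775906939.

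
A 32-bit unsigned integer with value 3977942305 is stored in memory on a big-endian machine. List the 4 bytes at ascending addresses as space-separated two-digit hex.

3977942305 in hexadecimal, padded to 32 bits, is 0xED1A9521.
Split into bytes (most-significant first): ED 1A 95 21.
In big-endian order the high byte comes first in memory.
So the memory order matches the most-significant-first order: ED 1A 95 21.

ED 1A 95 21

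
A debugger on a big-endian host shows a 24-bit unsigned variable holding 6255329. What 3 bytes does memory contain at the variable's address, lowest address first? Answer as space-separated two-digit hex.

5F 72 E1

6255329 in hexadecimal, padded to 24 bits, is 0x5F72E1.
Split into bytes (most-significant first): 5F 72 E1.
In big-endian order the high byte comes first in memory.
So the memory order matches the most-significant-first order: 5F 72 E1.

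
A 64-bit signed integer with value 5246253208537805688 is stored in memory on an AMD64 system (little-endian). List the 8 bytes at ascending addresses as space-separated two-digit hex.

5246253208537805688 in hexadecimal, padded to 64 bits, is 0x48CE6F7F50A63378.
Split into bytes (most-significant first): 48 CE 6F 7F 50 A6 33 78.
Little-endian: lowest address holds the least-significant byte.
So at ascending addresses the bytes are 78 33 A6 50 7F 6F CE 48.

78 33 A6 50 7F 6F CE 48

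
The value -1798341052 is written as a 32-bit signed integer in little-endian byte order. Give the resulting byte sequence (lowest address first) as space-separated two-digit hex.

Two's complement of -1798341052 in 32 bits: 1798341052 = 0x6B3081BC; invert → 0x94CF7E43; add 1 → 0x94CF7E44.
Split into bytes (most-significant first): 94 CF 7E 44.
Little-endian: lowest address holds the least-significant byte.
So at ascending addresses the bytes are 44 7E CF 94.

44 7E CF 94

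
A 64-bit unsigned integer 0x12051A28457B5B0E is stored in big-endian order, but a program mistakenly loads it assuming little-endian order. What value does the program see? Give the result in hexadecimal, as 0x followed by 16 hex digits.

0x0E5B7B45281A0512

Stored big-endian, the bytes at ascending addresses are 12 05 1A 28 45 7B 5B 0E.
Read back as little-endian, the first byte is least significant, giving 0x0E5B7B45281A0512.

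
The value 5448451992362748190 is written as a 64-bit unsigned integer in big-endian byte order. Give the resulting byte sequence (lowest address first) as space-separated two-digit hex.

5448451992362748190 in hexadecimal, padded to 64 bits, is 0x4B9CCA384C8D091E.
Split into bytes (most-significant first): 4B 9C CA 38 4C 8D 09 1E.
In big-endian order the high byte comes first in memory.
So the memory order matches the most-significant-first order: 4B 9C CA 38 4C 8D 09 1E.

4B 9C CA 38 4C 8D 09 1E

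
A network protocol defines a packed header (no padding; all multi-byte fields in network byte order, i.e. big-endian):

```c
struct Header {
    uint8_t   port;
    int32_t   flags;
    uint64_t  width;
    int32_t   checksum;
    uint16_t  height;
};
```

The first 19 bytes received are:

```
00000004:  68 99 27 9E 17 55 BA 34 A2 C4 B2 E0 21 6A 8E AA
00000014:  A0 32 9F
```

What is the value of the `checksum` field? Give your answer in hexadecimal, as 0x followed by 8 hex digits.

0x6A8EAAA0

`checksum` follows `port` (1 B), `flags` (4 B), `width` (8 B), so it starts at offset 1 + 4 + 8 = 13 and occupies 4 bytes.
Bytes at offsets 13..16: 6A 8E AA A0.
In big-endian order the high byte comes first in memory.
The bytes are already most-significant first: 0x6A8EAAA0.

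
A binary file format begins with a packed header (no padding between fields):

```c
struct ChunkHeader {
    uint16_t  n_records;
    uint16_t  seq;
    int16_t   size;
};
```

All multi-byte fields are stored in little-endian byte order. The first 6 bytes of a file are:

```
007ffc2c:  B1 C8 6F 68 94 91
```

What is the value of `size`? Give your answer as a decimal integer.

`size` follows `n_records` (2 B), `seq` (2 B), so it starts at offset 2 + 2 = 4 and occupies 2 bytes.
Bytes at offsets 4..5: 94 91.
In little-endian order the low byte comes first in memory.
Reassemble most-significant byte first: 91 94 → 0x9194.
Top bit is set, so as a signed 16-bit value this is 0x9194 − 2^16 = -28268.

-28268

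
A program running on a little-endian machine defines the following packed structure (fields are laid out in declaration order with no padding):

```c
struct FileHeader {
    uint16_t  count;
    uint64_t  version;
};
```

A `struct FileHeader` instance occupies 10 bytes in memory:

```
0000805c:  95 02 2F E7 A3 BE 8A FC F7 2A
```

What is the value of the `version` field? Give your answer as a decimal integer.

`version` follows `count` (2 bytes), so it starts at byte offset 2 and occupies 8 bytes.
Bytes at offsets 2..9: 2F E7 A3 BE 8A FC F7 2A.
Little-endian stores the least-significant byte at the lowest address.
Reassemble most-significant byte first: 2A F7 FC 8A BE A3 E7 2F → 0x2AF7FC8ABEA3E72F.
0x2AF7FC8ABEA3E72F = 3096220941674604335.

3096220941674604335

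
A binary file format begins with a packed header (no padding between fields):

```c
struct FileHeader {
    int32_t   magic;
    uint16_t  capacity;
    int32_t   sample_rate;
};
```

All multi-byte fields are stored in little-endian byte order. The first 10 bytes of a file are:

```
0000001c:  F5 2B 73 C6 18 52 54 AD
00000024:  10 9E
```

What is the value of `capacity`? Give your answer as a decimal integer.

21016

`capacity` follows `magic` (4 bytes), so it starts at byte offset 4 and occupies 2 bytes.
Bytes at offsets 4..5: 18 52.
Little-endian: lowest address holds the least-significant byte.
Reassemble most-significant byte first: 52 18 → 0x5218.
0x5218 = 21016.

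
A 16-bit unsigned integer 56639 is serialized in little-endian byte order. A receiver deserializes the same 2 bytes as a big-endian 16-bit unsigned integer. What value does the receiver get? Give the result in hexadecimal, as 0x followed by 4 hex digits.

0x3FDD

56639 in 16-bit hexadecimal is 0xDD3F.
Stored little-endian, the bytes at ascending addresses are 3F DD.
Read back as big-endian, the last byte is least significant, giving 0x3FDD.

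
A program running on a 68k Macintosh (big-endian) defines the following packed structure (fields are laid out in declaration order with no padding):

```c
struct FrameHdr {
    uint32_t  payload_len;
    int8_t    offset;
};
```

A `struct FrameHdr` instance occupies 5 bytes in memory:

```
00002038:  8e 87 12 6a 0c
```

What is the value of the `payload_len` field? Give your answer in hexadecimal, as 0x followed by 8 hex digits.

`payload_len` is the first field, at byte offset 0, occupying 4 bytes.
Bytes at offsets 0..3: 8E 87 12 6A.
Big-endian: lowest address holds the most-significant byte.
The bytes are already most-significant first: 0x8E87126A.

0x8E87126A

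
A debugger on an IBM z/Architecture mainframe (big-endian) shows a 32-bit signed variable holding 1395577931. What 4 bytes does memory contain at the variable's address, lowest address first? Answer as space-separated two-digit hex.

53 2E D4 4B

1395577931 in hexadecimal, padded to 32 bits, is 0x532ED44B.
Split into bytes (most-significant first): 53 2E D4 4B.
Big-endian: lowest address holds the most-significant byte.
So the memory order matches the most-significant-first order: 53 2E D4 4B.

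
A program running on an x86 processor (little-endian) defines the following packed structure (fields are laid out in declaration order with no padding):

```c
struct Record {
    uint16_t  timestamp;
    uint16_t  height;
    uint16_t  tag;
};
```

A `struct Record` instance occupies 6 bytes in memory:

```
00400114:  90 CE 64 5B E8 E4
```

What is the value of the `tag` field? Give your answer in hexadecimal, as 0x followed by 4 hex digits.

0xE4E8

`tag` follows `timestamp` (2 B), `height` (2 B), so it starts at offset 2 + 2 = 4 and occupies 2 bytes.
Bytes at offsets 4..5: E8 E4.
Little-endian stores the least-significant byte at the lowest address.
Reassemble most-significant byte first: E4 E8 → 0xE4E8.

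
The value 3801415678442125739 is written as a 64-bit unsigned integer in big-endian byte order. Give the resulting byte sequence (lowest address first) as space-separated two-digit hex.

34 C1 57 6B 35 24 B9 AB

3801415678442125739 in hexadecimal, padded to 64 bits, is 0x34C1576B3524B9AB.
Split into bytes (most-significant first): 34 C1 57 6B 35 24 B9 AB.
Big-endian: lowest address holds the most-significant byte.
So the memory order matches the most-significant-first order: 34 C1 57 6B 35 24 B9 AB.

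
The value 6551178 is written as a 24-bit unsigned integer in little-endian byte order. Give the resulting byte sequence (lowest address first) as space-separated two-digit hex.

6551178 in hexadecimal, padded to 24 bits, is 0x63F68A.
Split into bytes (most-significant first): 63 F6 8A.
Little-endian stores the least-significant byte at the lowest address.
So at ascending addresses the bytes are 8A F6 63.

8A F6 63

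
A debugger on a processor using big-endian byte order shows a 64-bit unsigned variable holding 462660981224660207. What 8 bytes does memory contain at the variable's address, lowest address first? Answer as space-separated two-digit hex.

462660981224660207 in hexadecimal, padded to 64 bits, is 0x066BB3B60D545CEF.
Split into bytes (most-significant first): 06 6B B3 B6 0D 54 5C EF.
In big-endian order the high byte comes first in memory.
So the memory order matches the most-significant-first order: 06 6B B3 B6 0D 54 5C EF.

06 6B B3 B6 0D 54 5C EF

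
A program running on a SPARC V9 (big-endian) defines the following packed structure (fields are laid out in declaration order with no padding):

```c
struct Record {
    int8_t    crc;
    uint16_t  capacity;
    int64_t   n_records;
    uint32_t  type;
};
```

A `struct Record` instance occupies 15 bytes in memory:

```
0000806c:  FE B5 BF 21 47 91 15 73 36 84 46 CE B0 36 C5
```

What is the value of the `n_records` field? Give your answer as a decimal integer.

2398044847911371846

`n_records` follows `crc` (1 B), `capacity` (2 B), so it starts at offset 1 + 2 = 3 and occupies 8 bytes.
Bytes at offsets 3..10: 21 47 91 15 73 36 84 46.
Big-endian stores the most-significant byte at the lowest address.
The bytes are already most-significant first: 0x2147911573368446.
0x2147911573368446 = 2398044847911371846.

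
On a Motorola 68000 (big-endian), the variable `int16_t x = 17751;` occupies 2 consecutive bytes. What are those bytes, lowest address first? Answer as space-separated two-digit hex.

45 57

17751 in hexadecimal, padded to 16 bits, is 0x4557.
Split into bytes (most-significant first): 45 57.
In big-endian order the high byte comes first in memory.
So the memory order matches the most-significant-first order: 45 57.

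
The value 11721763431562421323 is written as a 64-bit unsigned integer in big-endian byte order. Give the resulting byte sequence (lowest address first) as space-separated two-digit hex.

A2 AC 11 BC 87 71 24 4B

11721763431562421323 in hexadecimal, padded to 64 bits, is 0xA2AC11BC8771244B.
Split into bytes (most-significant first): A2 AC 11 BC 87 71 24 4B.
Big-endian stores the most-significant byte at the lowest address.
So the memory order matches the most-significant-first order: A2 AC 11 BC 87 71 24 4B.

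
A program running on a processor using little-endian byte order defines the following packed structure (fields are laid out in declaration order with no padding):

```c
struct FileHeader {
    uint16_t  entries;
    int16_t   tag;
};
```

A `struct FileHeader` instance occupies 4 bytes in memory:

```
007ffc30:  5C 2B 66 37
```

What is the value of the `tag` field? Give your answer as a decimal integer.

14182

`tag` follows `entries` (2 bytes), so it starts at byte offset 2 and occupies 2 bytes.
Bytes at offsets 2..3: 66 37.
In little-endian order the low byte comes first in memory.
Reassemble most-significant byte first: 37 66 → 0x3766.
0x3766 = 14182.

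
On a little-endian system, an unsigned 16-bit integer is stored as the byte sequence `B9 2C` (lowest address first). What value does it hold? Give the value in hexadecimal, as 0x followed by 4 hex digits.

0x2CB9

Little-endian stores the least-significant byte at the lowest address.
Reassemble most-significant byte first: 2C B9 → 0x2CB9.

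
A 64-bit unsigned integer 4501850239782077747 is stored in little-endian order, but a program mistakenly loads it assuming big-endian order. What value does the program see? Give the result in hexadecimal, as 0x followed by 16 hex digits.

0x33C537F6F0C8793E

4501850239782077747 in 64-bit hexadecimal is 0x3E79C8F0F637C533.
Stored little-endian, the bytes at ascending addresses are 33 C5 37 F6 F0 C8 79 3E.
Read back as big-endian, the last byte is least significant, giving 0x33C537F6F0C8793E.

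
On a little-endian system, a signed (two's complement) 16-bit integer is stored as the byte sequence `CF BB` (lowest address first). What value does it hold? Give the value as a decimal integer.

-17457

Little-endian stores the least-significant byte at the lowest address.
Reassemble most-significant byte first: BB CF → 0xBBCF.
Top bit is set, so as a signed 16-bit value this is 0xBBCF − 2^16 = -17457.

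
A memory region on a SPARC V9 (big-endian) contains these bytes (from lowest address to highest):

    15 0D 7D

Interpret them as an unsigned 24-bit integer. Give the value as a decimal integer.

In big-endian order the high byte comes first in memory.
The bytes are already most-significant first: 0x150D7D.
0x150D7D = 1379709.

1379709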